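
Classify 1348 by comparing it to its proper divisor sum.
deficient

Proper divisors of 1348: sum = 1 + 2 + 4 + 337 + 674 = 1018
Since 1018 < 1348, 1348 is deficient.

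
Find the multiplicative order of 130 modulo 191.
95

191 is prime, so ord(130) divides φ(191) = 190.
Divisors of 190: 1, 2, 5, 10, 19, 38, 95, 190.
Repeated squaring: 130^1 ≡ 130, 130^2 ≡ 92, 130^4 ≡ 60, 130^8 ≡ 162, 130^16 ≡ 77, 130^32 ≡ 8, 130^64 ≡ 64, 130^128 ≡ 85 (mod 191).
Test 130^d mod 191 for each divisor d in increasing order:
130^1 ≡ 130
130^2 ≡ 92
130^5 = 130^4·130^1 ≡ 160
130^10 = 130^8·130^2 ≡ 6
130^19 = 130^16·130^2·130^1 ≡ 109
130^38 = 130^32·130^4·130^2 ≡ 39
130^95 = 130^64·130^16·130^8·130^4·130^2·130^1 ≡ 1  ← first divisor giving 1
The order is 95.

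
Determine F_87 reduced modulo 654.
46

Matrix identity: Q^n = [[F_(n+1), F_n], [F_n, F_(n-1)]] with Q = [[1,1],[1,0]].
n = 87 = 1010111₂. Square-and-multiply, entries mod 654:
Q^1 = [[1,1],[1,0]]
Q^2 = (Q^1)² = [[2,1],[1,1]]
Q^5 = (Q^2)²·Q = [[8,5],[5,3]]
Q^10 = (Q^5)² = [[89,55],[55,34]]
Q^21 = (Q^10)²·Q = [[53,482],[482,225]]
Q^43 = (Q^21)²·Q = [[273,347],[347,580]]
Q^87 = (Q^43)²·Q = [[429,46],[46,383]]
F_87 mod 654 = Q^87[0][1] = 46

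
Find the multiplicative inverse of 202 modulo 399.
160

gcd(202, 399) = 1, so the inverse exists.
Extended Euclidean algorithm on (399, 202):
399 = 1 × 202 + 197  ⟹  197 = (1)·399 + (-1)·202
202 = 1 × 197 + 5  ⟹  5 = (-1)·399 + (2)·202
197 = 39 × 5 + 2  ⟹  2 = (40)·399 + (-79)·202
5 = 2 × 2 + 1  ⟹  1 = (-81)·399 + (160)·202
So (160)·202 ≡ 1 (mod 399), i.e. 202^(-1) ≡ 160 (mod 399).
Check: 202 × 160 = 32320 ≡ 1 (mod 399)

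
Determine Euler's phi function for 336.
96

336 = 2^4 × 3 × 7
φ(n) = n × ∏(1 - 1/p) for each prime p dividing n
φ(336) = 336 × (1 - 1/2) × (1 - 1/3) × (1 - 1/7) = 96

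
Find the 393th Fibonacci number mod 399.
97

Matrix identity: Q^n = [[F_(n+1), F_n], [F_n, F_(n-1)]] with Q = [[1,1],[1,0]].
n = 393 = 110001001₂. Square-and-multiply, entries mod 399:
Q^1 = [[1,1],[1,0]]
Q^3 = (Q^1)²·Q = [[3,2],[2,1]]
Q^6 = (Q^3)² = [[13,8],[8,5]]
Q^12 = (Q^6)² = [[233,144],[144,89]]
Q^24 = (Q^12)² = [[13,84],[84,328]]
Q^49 = (Q^24)²·Q = [[358,43],[43,315]]
Q^98 = (Q^49)² = [[338,211],[211,127]]
Q^196 = (Q^98)² = [[362,360],[360,2]]
Q^393 = (Q^196)²·Q = [[265,97],[97,168]]
F_393 mod 399 = Q^393[0][1] = 97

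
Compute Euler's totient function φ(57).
36

57 = 3 × 19
φ(n) = n × ∏(1 - 1/p) for each prime p dividing n
φ(57) = 57 × (1 - 1/3) × (1 - 1/19) = 36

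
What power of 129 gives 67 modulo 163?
13

Baby-step giant-step with step n = ⌈√163⌉ = 13.
Baby steps 129^j mod 163 (j:value) for j=0..12: 0:1, 1:129, 2:15, 3:142, 4:62, 5:11, 6:115, 7:2, 8:95, 9:30, 10:121, 11:124, 12:22.
Giant-step multiplier: 129^(-13) ≡ 129^(162-13) = 129^149 ≡ 73 (mod 163).
Giant steps γ_i = 67·73^i mod 163: γ_0=67, γ_1=1 (in table at j=0).
x = i·n + j = 1·13 + 0 = 13.
Check: 129^13 ≡ 67 (mod 163).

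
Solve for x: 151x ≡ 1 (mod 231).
205

gcd(151, 231) = 1, so the inverse exists.
Extended Euclidean algorithm on (231, 151):
231 = 1 × 151 + 80  ⟹  80 = (1)·231 + (-1)·151
151 = 1 × 80 + 71  ⟹  71 = (-1)·231 + (2)·151
80 = 1 × 71 + 9  ⟹  9 = (2)·231 + (-3)·151
71 = 7 × 9 + 8  ⟹  8 = (-15)·231 + (23)·151
9 = 1 × 8 + 1  ⟹  1 = (17)·231 + (-26)·151
So (-26)·151 ≡ 1 (mod 231), i.e. 151^(-1) ≡ -26 ≡ 205 (mod 231).
Check: 151 × 205 = 30955 ≡ 1 (mod 231)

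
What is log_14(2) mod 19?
13

Baby-step giant-step with step n = ⌈√19⌉ = 5.
Baby steps 14^j mod 19 (j:value) for j=0..4: 0:1, 1:14, 2:6, 3:8, 4:17.
Giant-step multiplier: 14^(-5) ≡ 14^(18-5) = 14^13 ≡ 2 (mod 19).
Giant steps γ_i = 2·2^i mod 19: γ_0=2, γ_1=4, γ_2=8 (in table at j=3).
x = i·n + j = 2·5 + 3 = 13.
Check: 14^13 ≡ 2 (mod 19).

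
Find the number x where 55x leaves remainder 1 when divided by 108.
55

gcd(55, 108) = 1, so the inverse exists.
Extended Euclidean algorithm on (108, 55):
108 = 1 × 55 + 53  ⟹  53 = (1)·108 + (-1)·55
55 = 1 × 53 + 2  ⟹  2 = (-1)·108 + (2)·55
53 = 26 × 2 + 1  ⟹  1 = (27)·108 + (-53)·55
So (-53)·55 ≡ 1 (mod 108), i.e. 55^(-1) ≡ -53 ≡ 55 (mod 108).
Check: 55 × 55 = 3025 ≡ 1 (mod 108)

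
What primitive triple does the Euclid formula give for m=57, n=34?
(2093, 3876, 4405)

Euclid's formula: a = m² - n², b = 2mn, c = m² + n²
m = 57, n = 34
a = 57² - 34² = 3249 - 1156 = 2093
b = 2 × 57 × 34 = 3876
c = 57² + 34² = 3249 + 1156 = 4405
Verification: 2093² + 3876² = 4380649 + 15023376 = 19404025 = 4405² ✓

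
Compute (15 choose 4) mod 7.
0

Using Lucas' theorem:
Write n=15 and k=4 in base 7:
n in base 7: [2, 1]
k in base 7: [0, 4]
C(15,4) mod 7 = ∏ C(n_i, k_i) mod 7
Digit binomials (mod 7): C(2,0) = 1; C(1,4) = 0 (k_i > n_i)
Product: 1 × 0 = 0 ≡ 0 (mod 7)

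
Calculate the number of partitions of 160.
107438159466

p(n) counts ways to write n as a sum of positive integers (order ignored).
Euler's pentagonal recurrence: p(k) = p(k-1) + p(k-2) - p(k-5) - p(k-7) + p(k-12) + p(k-15) - ... (offsets j(3j∓1)/2, signs ++--, p(0)=1, p(<0)=0).
DP table for k = 0..159: p(0)=1, p(1)=1, p(2)=2, p(3)=3, p(4)=5, p(5)=7, p(6)=11, p(7)=15, p(8)=22, p(9)=30, p(10)=42, p(11)=56, p(12)=77, p(13)=101, p(14)=135, p(15)=176, p(16)=231, p(17)=297, p(18)=385, p(19)=490, p(20)=627, p(21)=792, p(22)=1002, p(23)=1255, p(24)=1575, p(25)=1958, p(26)=2436, p(27)=3010, p(28)=3718, p(29)=4565, p(30)=5604, p(31)=6842, p(32)=8349, p(33)=10143, p(34)=12310, p(35)=14883, p(36)=17977, p(37)=21637, p(38)=26015, p(39)=31185, p(40)=37338, p(41)=44583, p(42)=53174, p(43)=63261, p(44)=75175, p(45)=89134, p(46)=105558, p(47)=124754, p(48)=147273, p(49)=173525, p(50)=204226, p(51)=239943, p(52)=281589, p(53)=329931, p(54)=386155, p(55)=451276, p(56)=526823, p(57)=614154, p(58)=715220, p(59)=831820, p(60)=966467, p(61)=1121505, p(62)=1300156, p(63)=1505499, p(64)=1741630, p(65)=2012558, p(66)=2323520, p(67)=2679689, p(68)=3087735, p(69)=3554345, p(70)=4087968, p(71)=4697205, p(72)=5392783, p(73)=6185689, p(74)=7089500, p(75)=8118264, p(76)=9289091, p(77)=10619863, p(78)=12132164, p(79)=13848650, p(80)=15796476, p(81)=18004327, p(82)=20506255, p(83)=23338469, p(84)=26543660, p(85)=30167357, p(86)=34262962, p(87)=38887673, p(88)=44108109, p(89)=49995925, p(90)=56634173, p(91)=64112359, p(92)=72533807, p(93)=82010177, p(94)=92669720, p(95)=104651419, p(96)=118114304, p(97)=133230930, p(98)=150198136, p(99)=169229875, p(100)=190569292, p(101)=214481126, p(102)=241265379, p(103)=271248950, p(104)=304801365, p(105)=342325709, p(106)=384276336, p(107)=431149389, p(108)=483502844, p(109)=541946240, p(110)=607163746, p(111)=679903203, p(112)=761002156, p(113)=851376628, p(114)=952050665, p(115)=1064144451, p(116)=1188908248, p(117)=1327710076, p(118)=1482074143, p(119)=1653668665, p(120)=1844349560, p(121)=2056148051, p(122)=2291320912, p(123)=2552338241, p(124)=2841940500, p(125)=3163127352, p(126)=3519222692, p(127)=3913864295, p(128)=4351078600, p(129)=4835271870, p(130)=5371315400, p(131)=5964539504, p(132)=6620830889, p(133)=7346629512, p(134)=8149040695, p(135)=9035836076, p(136)=10015581680, p(137)=11097645016, p(138)=12292341831, p(139)=13610949895, p(140)=15065878135, p(141)=16670689208, p(142)=18440293320, p(143)=20390982757, p(144)=22540654445, p(145)=24908858009, p(146)=27517052599, p(147)=30388671978, p(148)=33549419497, p(149)=37027355200, p(150)=40853235313, p(151)=45060624582, p(152)=49686288421, p(153)=54770336324, p(154)=60356673280, p(155)=66493182097, p(156)=73232243759, p(157)=80630964769, p(158)=88751778802, p(159)=97662728555.
Final step: p(160) = p(159) + p(158) - p(155) - p(153) + p(148) + p(145) - p(138) - p(134) + p(125) + p(120) - p(109) - p(103) + p(90) + p(83) - p(68) - p(60) + p(43) + p(34) - p(15) - p(5)
= 97662728555 + 88751778802 - 66493182097 - 54770336324 + 33549419497 + 24908858009 - 12292341831 - 8149040695 + 3163127352 + 1844349560 - 541946240 - 271248950 + 56634173 + 23338469 - 3087735 - 966467 + 63261 + 12310 - 176 - 7
= 107438159466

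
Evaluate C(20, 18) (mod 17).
3

Using Lucas' theorem:
Write n=20 and k=18 in base 17:
n in base 17: [1, 3]
k in base 17: [1, 1]
C(20,18) mod 17 = ∏ C(n_i, k_i) mod 17
Digit binomials (mod 17): C(1,1) = 1; C(3,1) = 3
Product: 1 × 3 = 3 ≡ 3 (mod 17)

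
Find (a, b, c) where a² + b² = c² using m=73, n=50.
(2829, 7300, 7829)

Euclid's formula: a = m² - n², b = 2mn, c = m² + n²
m = 73, n = 50
a = 73² - 50² = 5329 - 2500 = 2829
b = 2 × 73 × 50 = 7300
c = 73² + 50² = 5329 + 2500 = 7829
Verification: 2829² + 7300² = 8003241 + 53290000 = 61293241 = 7829² ✓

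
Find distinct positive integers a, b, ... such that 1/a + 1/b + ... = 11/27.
1/3 + 1/14 + 1/378

Greedy algorithm:
11/27: ceiling(27/11) = 3, use 1/3
2/27: ceiling(27/2) = 14, use 1/14
1/378: ceiling(378/1) = 378, use 1/378
Result: 11/27 = 1/3 + 1/14 + 1/378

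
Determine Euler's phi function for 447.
296

447 = 3 × 149
φ(n) = n × ∏(1 - 1/p) for each prime p dividing n
φ(447) = 447 × (1 - 1/3) × (1 - 1/149) = 296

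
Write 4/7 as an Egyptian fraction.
1/2 + 1/14

Greedy algorithm:
4/7: ceiling(7/4) = 2, use 1/2
1/14: ceiling(14/1) = 14, use 1/14
Result: 4/7 = 1/2 + 1/14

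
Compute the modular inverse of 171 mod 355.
191

gcd(171, 355) = 1, so the inverse exists.
Extended Euclidean algorithm on (355, 171):
355 = 2 × 171 + 13  ⟹  13 = (1)·355 + (-2)·171
171 = 13 × 13 + 2  ⟹  2 = (-13)·355 + (27)·171
13 = 6 × 2 + 1  ⟹  1 = (79)·355 + (-164)·171
So (-164)·171 ≡ 1 (mod 355), i.e. 171^(-1) ≡ -164 ≡ 191 (mod 355).
Check: 171 × 191 = 32661 ≡ 1 (mod 355)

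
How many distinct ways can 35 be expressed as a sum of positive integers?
14883

p(n) counts ways to write n as a sum of positive integers (order ignored).
Euler's pentagonal recurrence: p(k) = p(k-1) + p(k-2) - p(k-5) - p(k-7) + p(k-12) + p(k-15) - ... (offsets j(3j∓1)/2, signs ++--, p(0)=1, p(<0)=0).
DP table for k = 0..34: p(0)=1, p(1)=1, p(2)=2, p(3)=3, p(4)=5, p(5)=7, p(6)=11, p(7)=15, p(8)=22, p(9)=30, p(10)=42, p(11)=56, p(12)=77, p(13)=101, p(14)=135, p(15)=176, p(16)=231, p(17)=297, p(18)=385, p(19)=490, p(20)=627, p(21)=792, p(22)=1002, p(23)=1255, p(24)=1575, p(25)=1958, p(26)=2436, p(27)=3010, p(28)=3718, p(29)=4565, p(30)=5604, p(31)=6842, p(32)=8349, p(33)=10143, p(34)=12310.
Final step: p(35) = p(34) + p(33) - p(30) - p(28) + p(23) + p(20) - p(13) - p(9) + p(0)
= 12310 + 10143 - 5604 - 3718 + 1255 + 627 - 101 - 30 + 1
= 14883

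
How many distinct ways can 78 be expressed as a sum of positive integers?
12132164

p(n) counts ways to write n as a sum of positive integers (order ignored).
Euler's pentagonal recurrence: p(k) = p(k-1) + p(k-2) - p(k-5) - p(k-7) + p(k-12) + p(k-15) - ... (offsets j(3j∓1)/2, signs ++--, p(0)=1, p(<0)=0).
DP table for k = 0..77: p(0)=1, p(1)=1, p(2)=2, p(3)=3, p(4)=5, p(5)=7, p(6)=11, p(7)=15, p(8)=22, p(9)=30, p(10)=42, p(11)=56, p(12)=77, p(13)=101, p(14)=135, p(15)=176, p(16)=231, p(17)=297, p(18)=385, p(19)=490, p(20)=627, p(21)=792, p(22)=1002, p(23)=1255, p(24)=1575, p(25)=1958, p(26)=2436, p(27)=3010, p(28)=3718, p(29)=4565, p(30)=5604, p(31)=6842, p(32)=8349, p(33)=10143, p(34)=12310, p(35)=14883, p(36)=17977, p(37)=21637, p(38)=26015, p(39)=31185, p(40)=37338, p(41)=44583, p(42)=53174, p(43)=63261, p(44)=75175, p(45)=89134, p(46)=105558, p(47)=124754, p(48)=147273, p(49)=173525, p(50)=204226, p(51)=239943, p(52)=281589, p(53)=329931, p(54)=386155, p(55)=451276, p(56)=526823, p(57)=614154, p(58)=715220, p(59)=831820, p(60)=966467, p(61)=1121505, p(62)=1300156, p(63)=1505499, p(64)=1741630, p(65)=2012558, p(66)=2323520, p(67)=2679689, p(68)=3087735, p(69)=3554345, p(70)=4087968, p(71)=4697205, p(72)=5392783, p(73)=6185689, p(74)=7089500, p(75)=8118264, p(76)=9289091, p(77)=10619863.
Final step: p(78) = p(77) + p(76) - p(73) - p(71) + p(66) + p(63) - p(56) - p(52) + p(43) + p(38) - p(27) - p(21) + p(8) + p(1)
= 10619863 + 9289091 - 6185689 - 4697205 + 2323520 + 1505499 - 526823 - 281589 + 63261 + 26015 - 3010 - 792 + 22 + 1
= 12132164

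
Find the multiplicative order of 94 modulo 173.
172

173 is prime, so ord(94) divides φ(173) = 172.
Divisors of 172: 1, 2, 4, 43, 86, 172.
Repeated squaring: 94^1 ≡ 94, 94^2 ≡ 13, 94^4 ≡ 169, 94^8 ≡ 16, 94^16 ≡ 83, 94^32 ≡ 142, 94^64 ≡ 96, 94^128 ≡ 47 (mod 173).
Test 94^d mod 173 for each divisor d in increasing order:
94^1 ≡ 94
94^2 ≡ 13
94^4 ≡ 169
94^43 = 94^32·94^8·94^2·94^1 ≡ 80
94^86 = 94^64·94^16·94^4·94^2 ≡ 172
94^172 = 94^128·94^32·94^8·94^4 ≡ 1  ← first divisor giving 1
The order is 172.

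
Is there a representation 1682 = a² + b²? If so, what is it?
1² + 41² (a=1, b=41)

Factorization: 1682 = 2 × 29^2
By Fermat: n is sum of two squares iff every prime p ≡ 3 (mod 4) appears to even power.
All primes ≡ 3 (mod 4) appear to even power.
Search a = 0, 1, 2, … for 1682 - a² a perfect square: first hit at a = 1: 1682 - 1 = 1681 = 41².
1682 = 1² + 41² = 1 + 1681 ✓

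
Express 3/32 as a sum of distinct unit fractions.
1/11 + 1/352

Greedy algorithm:
3/32: ceiling(32/3) = 11, use 1/11
1/352: ceiling(352/1) = 352, use 1/352
Result: 3/32 = 1/11 + 1/352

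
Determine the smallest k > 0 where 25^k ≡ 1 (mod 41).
10

41 is prime, so ord(25) divides φ(41) = 40.
Divisors of 40: 1, 2, 4, 5, 8, 10, 20, 40.
Repeated squaring: 25^1 ≡ 25, 25^2 ≡ 10, 25^4 ≡ 18, 25^8 ≡ 37, 25^16 ≡ 16, 25^32 ≡ 10 (mod 41).
Test 25^d mod 41 for each divisor d in increasing order:
25^1 ≡ 25
25^2 ≡ 10
25^4 ≡ 18
25^5 = 25^4·25^1 ≡ 40
25^8 ≡ 37
25^10 = 25^8·25^2 ≡ 1  ← first divisor giving 1
The order is 10.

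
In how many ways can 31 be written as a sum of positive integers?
6842

p(n) counts ways to write n as a sum of positive integers (order ignored).
Euler's pentagonal recurrence: p(k) = p(k-1) + p(k-2) - p(k-5) - p(k-7) + p(k-12) + p(k-15) - ... (offsets j(3j∓1)/2, signs ++--, p(0)=1, p(<0)=0).
DP table for k = 0..30: p(0)=1, p(1)=1, p(2)=2, p(3)=3, p(4)=5, p(5)=7, p(6)=11, p(7)=15, p(8)=22, p(9)=30, p(10)=42, p(11)=56, p(12)=77, p(13)=101, p(14)=135, p(15)=176, p(16)=231, p(17)=297, p(18)=385, p(19)=490, p(20)=627, p(21)=792, p(22)=1002, p(23)=1255, p(24)=1575, p(25)=1958, p(26)=2436, p(27)=3010, p(28)=3718, p(29)=4565, p(30)=5604.
Final step: p(31) = p(30) + p(29) - p(26) - p(24) + p(19) + p(16) - p(9) - p(5)
= 5604 + 4565 - 2436 - 1575 + 490 + 231 - 30 - 7
= 6842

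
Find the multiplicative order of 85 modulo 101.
50

101 is prime, so ord(85) divides φ(101) = 100.
Divisors of 100: 1, 2, 4, 5, 10, 20, 25, 50, 100.
Repeated squaring: 85^1 ≡ 85, 85^2 ≡ 54, 85^4 ≡ 88, 85^8 ≡ 68, 85^16 ≡ 79, 85^32 ≡ 80, 85^64 ≡ 37 (mod 101).
Test 85^d mod 101 for each divisor d in increasing order:
85^1 ≡ 85
85^2 ≡ 54
85^4 ≡ 88
85^5 = 85^4·85^1 ≡ 6
85^10 = 85^8·85^2 ≡ 36
85^20 = 85^16·85^4 ≡ 84
85^25 = 85^16·85^8·85^1 ≡ 100
85^50 = 85^32·85^16·85^2 ≡ 1  ← first divisor giving 1
The order is 50.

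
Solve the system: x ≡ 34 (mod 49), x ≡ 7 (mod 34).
279

Using Chinese Remainder Theorem:
M = 49 × 34 = 1666
M1 = 34, M2 = 49
y1 = 34^(-1) mod 49 = 13
y2 = 49^(-1) mod 34 = 25
x = (34×34×13 + 7×49×25) mod 1666 = 279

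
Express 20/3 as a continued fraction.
[6; 1, 2]

Euclidean algorithm steps:
20 = 6 × 3 + 2
3 = 1 × 2 + 1
2 = 2 × 1 + 0
Continued fraction: [6; 1, 2]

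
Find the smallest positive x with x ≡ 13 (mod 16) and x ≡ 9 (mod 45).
189

Using Chinese Remainder Theorem:
M = 16 × 45 = 720
M1 = 45, M2 = 16
y1 = 45^(-1) mod 16 = 5
y2 = 16^(-1) mod 45 = 31
x = (13×45×5 + 9×16×31) mod 720 = 189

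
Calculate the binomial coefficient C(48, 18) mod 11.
0

Using Lucas' theorem:
Write n=48 and k=18 in base 11:
n in base 11: [4, 4]
k in base 11: [1, 7]
C(48,18) mod 11 = ∏ C(n_i, k_i) mod 11
Digit binomials (mod 11): C(4,1) = 4; C(4,7) = 0 (k_i > n_i)
Product: 4 × 0 = 0 ≡ 0 (mod 11)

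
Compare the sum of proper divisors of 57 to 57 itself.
deficient

Proper divisors of 57: sum = 1 + 3 + 19 = 23
Since 23 < 57, 57 is deficient.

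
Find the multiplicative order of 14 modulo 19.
18

19 is prime, so ord(14) divides φ(19) = 18.
Divisors of 18: 1, 2, 3, 6, 9, 18.
Repeated squaring: 14^1 ≡ 14, 14^2 ≡ 6, 14^4 ≡ 17, 14^8 ≡ 4, 14^16 ≡ 16 (mod 19).
Test 14^d mod 19 for each divisor d in increasing order:
14^1 ≡ 14
14^2 ≡ 6
14^3 = 14^2·14^1 ≡ 8
14^6 = 14^4·14^2 ≡ 7
14^9 = 14^8·14^1 ≡ 18
14^18 = 14^16·14^2 ≡ 1  ← first divisor giving 1
The order is 18.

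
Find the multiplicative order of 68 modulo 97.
96

97 is prime, so ord(68) divides φ(97) = 96.
Divisors of 96: 1, 2, 3, 4, 6, 8, 12, 16, 24, 32, 48, 96.
Repeated squaring: 68^1 ≡ 68, 68^2 ≡ 65, 68^4 ≡ 54, 68^8 ≡ 6, 68^16 ≡ 36, 68^32 ≡ 35, 68^64 ≡ 61 (mod 97).
Test 68^d mod 97 for each divisor d in increasing order:
68^1 ≡ 68
68^2 ≡ 65
68^3 = 68^2·68^1 ≡ 55
68^4 ≡ 54
68^6 = 68^4·68^2 ≡ 18
68^8 ≡ 6
68^12 = 68^8·68^4 ≡ 33
68^16 ≡ 36
68^24 = 68^16·68^8 ≡ 22
68^32 ≡ 35
68^48 = 68^32·68^16 ≡ 96
68^96 = 68^64·68^32 ≡ 1  ← first divisor giving 1
The order is 96.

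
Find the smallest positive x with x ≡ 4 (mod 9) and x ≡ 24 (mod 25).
49

Using Chinese Remainder Theorem:
M = 9 × 25 = 225
M1 = 25, M2 = 9
y1 = 25^(-1) mod 9 = 4
y2 = 9^(-1) mod 25 = 14
x = (4×25×4 + 24×9×14) mod 225 = 49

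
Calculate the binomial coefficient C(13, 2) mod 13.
0

Using Lucas' theorem:
Write n=13 and k=2 in base 13:
n in base 13: [1, 0]
k in base 13: [0, 2]
C(13,2) mod 13 = ∏ C(n_i, k_i) mod 13
Digit binomials (mod 13): C(1,0) = 1; C(0,2) = 0 (k_i > n_i)
Product: 1 × 0 = 0 ≡ 0 (mod 13)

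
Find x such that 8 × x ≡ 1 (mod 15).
2

gcd(8, 15) = 1, so the inverse exists.
Extended Euclidean algorithm on (15, 8):
15 = 1 × 8 + 7  ⟹  7 = (1)·15 + (-1)·8
8 = 1 × 7 + 1  ⟹  1 = (-1)·15 + (2)·8
So (2)·8 ≡ 1 (mod 15), i.e. 8^(-1) ≡ 2 (mod 15).
Check: 8 × 2 = 16 ≡ 1 (mod 15)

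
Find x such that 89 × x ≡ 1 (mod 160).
9

gcd(89, 160) = 1, so the inverse exists.
Extended Euclidean algorithm on (160, 89):
160 = 1 × 89 + 71  ⟹  71 = (1)·160 + (-1)·89
89 = 1 × 71 + 18  ⟹  18 = (-1)·160 + (2)·89
71 = 3 × 18 + 17  ⟹  17 = (4)·160 + (-7)·89
18 = 1 × 17 + 1  ⟹  1 = (-5)·160 + (9)·89
So (9)·89 ≡ 1 (mod 160), i.e. 89^(-1) ≡ 9 (mod 160).
Check: 89 × 9 = 801 ≡ 1 (mod 160)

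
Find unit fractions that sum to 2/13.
1/7 + 1/91

Greedy algorithm:
2/13: ceiling(13/2) = 7, use 1/7
1/91: ceiling(91/1) = 91, use 1/91
Result: 2/13 = 1/7 + 1/91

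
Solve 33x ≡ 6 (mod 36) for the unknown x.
x ≡ 10 (mod 12)

gcd(33, 36) = 3, which divides 6, so solutions exist.
Divide through by 3: 11x ≡ 2 (mod 12).
Find 11^(-1) mod 12 by the extended Euclidean algorithm:
12 = 1 × 11 + 1  ⟹  1 = (1)·12 + (-1)·11
So (-1)·11 ≡ 1 (mod 12), i.e. 11^(-1) ≡ -1 ≡ 11 (mod 12).
x ≡ 11 × 2 = 22 ≡ 10 (mod 12).
Check: 33 × 10 = 330 ≡ 6 (mod 36).
x ≡ 10 (mod 12), giving 3 solutions mod 36.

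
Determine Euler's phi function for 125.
100

125 = 5^3
φ(n) = n × ∏(1 - 1/p) for each prime p dividing n
φ(125) = 125 × (1 - 1/5) = 100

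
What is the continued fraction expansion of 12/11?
[1; 11]

Euclidean algorithm steps:
12 = 1 × 11 + 1
11 = 11 × 1 + 0
Continued fraction: [1; 11]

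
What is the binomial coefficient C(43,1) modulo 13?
4

Using Lucas' theorem:
Write n=43 and k=1 in base 13:
n in base 13: [3, 4]
k in base 13: [0, 1]
C(43,1) mod 13 = ∏ C(n_i, k_i) mod 13
Digit binomials (mod 13): C(3,0) = 1; C(4,1) = 4
Product: 1 × 4 = 4 ≡ 4 (mod 13)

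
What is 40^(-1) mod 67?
62

gcd(40, 67) = 1, so the inverse exists.
Extended Euclidean algorithm on (67, 40):
67 = 1 × 40 + 27  ⟹  27 = (1)·67 + (-1)·40
40 = 1 × 27 + 13  ⟹  13 = (-1)·67 + (2)·40
27 = 2 × 13 + 1  ⟹  1 = (3)·67 + (-5)·40
So (-5)·40 ≡ 1 (mod 67), i.e. 40^(-1) ≡ -5 ≡ 62 (mod 67).
Check: 40 × 62 = 2480 ≡ 1 (mod 67)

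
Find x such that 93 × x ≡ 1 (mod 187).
185

gcd(93, 187) = 1, so the inverse exists.
Extended Euclidean algorithm on (187, 93):
187 = 2 × 93 + 1  ⟹  1 = (1)·187 + (-2)·93
So (-2)·93 ≡ 1 (mod 187), i.e. 93^(-1) ≡ -2 ≡ 185 (mod 187).
Check: 93 × 185 = 17205 ≡ 1 (mod 187)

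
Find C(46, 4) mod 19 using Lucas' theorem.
13

Using Lucas' theorem:
Write n=46 and k=4 in base 19:
n in base 19: [2, 8]
k in base 19: [0, 4]
C(46,4) mod 19 = ∏ C(n_i, k_i) mod 19
Digit binomials (mod 19): C(2,0) = 1; C(8,4) = 70 ≡ 13
Product: 1 × 13 = 13 ≡ 13 (mod 19)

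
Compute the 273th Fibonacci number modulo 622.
270

Matrix identity: Q^n = [[F_(n+1), F_n], [F_n, F_(n-1)]] with Q = [[1,1],[1,0]].
n = 273 = 100010001₂. Square-and-multiply, entries mod 622:
Q^1 = [[1,1],[1,0]]
Q^2 = (Q^1)² = [[2,1],[1,1]]
Q^4 = (Q^2)² = [[5,3],[3,2]]
Q^8 = (Q^4)² = [[34,21],[21,13]]
Q^17 = (Q^8)²·Q = [[96,353],[353,365]]
Q^34 = (Q^17)² = [[95,391],[391,326]]
Q^68 = (Q^34)² = [[186,403],[403,405]]
Q^136 = (Q^68)² = [[453,569],[569,506]]
Q^273 = (Q^136)²·Q = [[447,270],[270,177]]
F_273 mod 622 = Q^273[0][1] = 270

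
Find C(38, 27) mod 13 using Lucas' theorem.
12

Using Lucas' theorem:
Write n=38 and k=27 in base 13:
n in base 13: [2, 12]
k in base 13: [2, 1]
C(38,27) mod 13 = ∏ C(n_i, k_i) mod 13
Digit binomials (mod 13): C(2,2) = 1; C(12,1) = 12
Product: 1 × 12 = 12 ≡ 12 (mod 13)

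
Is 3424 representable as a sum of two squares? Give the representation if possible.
Not possible

Factorization: 3424 = 2^5 × 107
By Fermat: n is sum of two squares iff every prime p ≡ 3 (mod 4) appears to even power.
Prime(s) ≡ 3 (mod 4) with odd exponent: [(107, 1)]
Therefore 3424 cannot be expressed as a² + b².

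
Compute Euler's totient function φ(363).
220

363 = 3 × 11^2
φ(n) = n × ∏(1 - 1/p) for each prime p dividing n
φ(363) = 363 × (1 - 1/3) × (1 - 1/11) = 220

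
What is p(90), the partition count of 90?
56634173

p(n) counts ways to write n as a sum of positive integers (order ignored).
Euler's pentagonal recurrence: p(k) = p(k-1) + p(k-2) - p(k-5) - p(k-7) + p(k-12) + p(k-15) - ... (offsets j(3j∓1)/2, signs ++--, p(0)=1, p(<0)=0).
DP table for k = 0..89: p(0)=1, p(1)=1, p(2)=2, p(3)=3, p(4)=5, p(5)=7, p(6)=11, p(7)=15, p(8)=22, p(9)=30, p(10)=42, p(11)=56, p(12)=77, p(13)=101, p(14)=135, p(15)=176, p(16)=231, p(17)=297, p(18)=385, p(19)=490, p(20)=627, p(21)=792, p(22)=1002, p(23)=1255, p(24)=1575, p(25)=1958, p(26)=2436, p(27)=3010, p(28)=3718, p(29)=4565, p(30)=5604, p(31)=6842, p(32)=8349, p(33)=10143, p(34)=12310, p(35)=14883, p(36)=17977, p(37)=21637, p(38)=26015, p(39)=31185, p(40)=37338, p(41)=44583, p(42)=53174, p(43)=63261, p(44)=75175, p(45)=89134, p(46)=105558, p(47)=124754, p(48)=147273, p(49)=173525, p(50)=204226, p(51)=239943, p(52)=281589, p(53)=329931, p(54)=386155, p(55)=451276, p(56)=526823, p(57)=614154, p(58)=715220, p(59)=831820, p(60)=966467, p(61)=1121505, p(62)=1300156, p(63)=1505499, p(64)=1741630, p(65)=2012558, p(66)=2323520, p(67)=2679689, p(68)=3087735, p(69)=3554345, p(70)=4087968, p(71)=4697205, p(72)=5392783, p(73)=6185689, p(74)=7089500, p(75)=8118264, p(76)=9289091, p(77)=10619863, p(78)=12132164, p(79)=13848650, p(80)=15796476, p(81)=18004327, p(82)=20506255, p(83)=23338469, p(84)=26543660, p(85)=30167357, p(86)=34262962, p(87)=38887673, p(88)=44108109, p(89)=49995925.
Final step: p(90) = p(89) + p(88) - p(85) - p(83) + p(78) + p(75) - p(68) - p(64) + p(55) + p(50) - p(39) - p(33) + p(20) + p(13)
= 49995925 + 44108109 - 30167357 - 23338469 + 12132164 + 8118264 - 3087735 - 1741630 + 451276 + 204226 - 31185 - 10143 + 627 + 101
= 56634173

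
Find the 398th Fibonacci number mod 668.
73

Matrix identity: Q^n = [[F_(n+1), F_n], [F_n, F_(n-1)]] with Q = [[1,1],[1,0]].
n = 398 = 110001110₂. Square-and-multiply, entries mod 668:
Q^1 = [[1,1],[1,0]]
Q^3 = (Q^1)²·Q = [[3,2],[2,1]]
Q^6 = (Q^3)² = [[13,8],[8,5]]
Q^12 = (Q^6)² = [[233,144],[144,89]]
Q^24 = (Q^12)² = [[209,276],[276,601]]
Q^49 = (Q^24)²·Q = [[65,285],[285,448]]
Q^99 = (Q^49)²·Q = [[527,614],[614,581]]
Q^199 = (Q^99)²·Q = [[373,85],[85,288]]
Q^398 = (Q^199)² = [[62,73],[73,657]]
F_398 mod 668 = Q^398[0][1] = 73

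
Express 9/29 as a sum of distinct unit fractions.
1/4 + 1/17 + 1/658 + 1/648788

Greedy algorithm:
9/29: ceiling(29/9) = 4, use 1/4
7/116: ceiling(116/7) = 17, use 1/17
3/1972: ceiling(1972/3) = 658, use 1/658
1/648788: ceiling(648788/1) = 648788, use 1/648788
Result: 9/29 = 1/4 + 1/17 + 1/658 + 1/648788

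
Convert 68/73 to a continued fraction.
[0; 1, 13, 1, 1, 2]

Euclidean algorithm steps:
68 = 0 × 73 + 68
73 = 1 × 68 + 5
68 = 13 × 5 + 3
5 = 1 × 3 + 2
3 = 1 × 2 + 1
2 = 2 × 1 + 0
Continued fraction: [0; 1, 13, 1, 1, 2]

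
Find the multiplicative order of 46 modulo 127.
126

127 is prime, so ord(46) divides φ(127) = 126.
Divisors of 126: 1, 2, 3, 6, 7, 9, 14, 18, 21, 42, 63, 126.
Repeated squaring: 46^1 ≡ 46, 46^2 ≡ 84, 46^4 ≡ 71, 46^8 ≡ 88, 46^16 ≡ 124, 46^32 ≡ 9, 46^64 ≡ 81 (mod 127).
Test 46^d mod 127 for each divisor d in increasing order:
46^1 ≡ 46
46^2 ≡ 84
46^3 = 46^2·46^1 ≡ 54
46^6 = 46^4·46^2 ≡ 122
46^7 = 46^4·46^2·46^1 ≡ 24
46^9 = 46^8·46^1 ≡ 111
46^14 = 46^8·46^4·46^2 ≡ 68
46^18 = 46^16·46^2 ≡ 2
46^21 = 46^16·46^4·46^1 ≡ 108
46^42 = 46^32·46^8·46^2 ≡ 107
46^63 = 46^32·46^16·46^8·46^4·46^2·46^1 ≡ 126
46^126 = 46^64·46^32·46^16·46^8·46^4·46^2 ≡ 1  ← first divisor giving 1
The order is 126.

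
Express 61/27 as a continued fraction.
[2; 3, 1, 6]

Euclidean algorithm steps:
61 = 2 × 27 + 7
27 = 3 × 7 + 6
7 = 1 × 6 + 1
6 = 6 × 1 + 0
Continued fraction: [2; 3, 1, 6]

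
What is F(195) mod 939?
242

Matrix identity: Q^n = [[F_(n+1), F_n], [F_n, F_(n-1)]] with Q = [[1,1],[1,0]].
n = 195 = 11000011₂. Square-and-multiply, entries mod 939:
Q^1 = [[1,1],[1,0]]
Q^3 = (Q^1)²·Q = [[3,2],[2,1]]
Q^6 = (Q^3)² = [[13,8],[8,5]]
Q^12 = (Q^6)² = [[233,144],[144,89]]
Q^24 = (Q^12)² = [[844,357],[357,487]]
Q^48 = (Q^24)² = [[319,33],[33,286]]
Q^97 = (Q^48)²·Q = [[745,499],[499,246]]
Q^195 = (Q^97)²·Q = [[837,242],[242,595]]
F_195 mod 939 = Q^195[0][1] = 242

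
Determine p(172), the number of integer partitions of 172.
330495499613

p(n) counts ways to write n as a sum of positive integers (order ignored).
Euler's pentagonal recurrence: p(k) = p(k-1) + p(k-2) - p(k-5) - p(k-7) + p(k-12) + p(k-15) - ... (offsets j(3j∓1)/2, signs ++--, p(0)=1, p(<0)=0).
DP table for k = 0..171: p(0)=1, p(1)=1, p(2)=2, p(3)=3, p(4)=5, p(5)=7, p(6)=11, p(7)=15, p(8)=22, p(9)=30, p(10)=42, p(11)=56, p(12)=77, p(13)=101, p(14)=135, p(15)=176, p(16)=231, p(17)=297, p(18)=385, p(19)=490, p(20)=627, p(21)=792, p(22)=1002, p(23)=1255, p(24)=1575, p(25)=1958, p(26)=2436, p(27)=3010, p(28)=3718, p(29)=4565, p(30)=5604, p(31)=6842, p(32)=8349, p(33)=10143, p(34)=12310, p(35)=14883, p(36)=17977, p(37)=21637, p(38)=26015, p(39)=31185, p(40)=37338, p(41)=44583, p(42)=53174, p(43)=63261, p(44)=75175, p(45)=89134, p(46)=105558, p(47)=124754, p(48)=147273, p(49)=173525, p(50)=204226, p(51)=239943, p(52)=281589, p(53)=329931, p(54)=386155, p(55)=451276, p(56)=526823, p(57)=614154, p(58)=715220, p(59)=831820, p(60)=966467, p(61)=1121505, p(62)=1300156, p(63)=1505499, p(64)=1741630, p(65)=2012558, p(66)=2323520, p(67)=2679689, p(68)=3087735, p(69)=3554345, p(70)=4087968, p(71)=4697205, p(72)=5392783, p(73)=6185689, p(74)=7089500, p(75)=8118264, p(76)=9289091, p(77)=10619863, p(78)=12132164, p(79)=13848650, p(80)=15796476, p(81)=18004327, p(82)=20506255, p(83)=23338469, p(84)=26543660, p(85)=30167357, p(86)=34262962, p(87)=38887673, p(88)=44108109, p(89)=49995925, p(90)=56634173, p(91)=64112359, p(92)=72533807, p(93)=82010177, p(94)=92669720, p(95)=104651419, p(96)=118114304, p(97)=133230930, p(98)=150198136, p(99)=169229875, p(100)=190569292, p(101)=214481126, p(102)=241265379, p(103)=271248950, p(104)=304801365, p(105)=342325709, p(106)=384276336, p(107)=431149389, p(108)=483502844, p(109)=541946240, p(110)=607163746, p(111)=679903203, p(112)=761002156, p(113)=851376628, p(114)=952050665, p(115)=1064144451, p(116)=1188908248, p(117)=1327710076, p(118)=1482074143, p(119)=1653668665, p(120)=1844349560, p(121)=2056148051, p(122)=2291320912, p(123)=2552338241, p(124)=2841940500, p(125)=3163127352, p(126)=3519222692, p(127)=3913864295, p(128)=4351078600, p(129)=4835271870, p(130)=5371315400, p(131)=5964539504, p(132)=6620830889, p(133)=7346629512, p(134)=8149040695, p(135)=9035836076, p(136)=10015581680, p(137)=11097645016, p(138)=12292341831, p(139)=13610949895, p(140)=15065878135, p(141)=16670689208, p(142)=18440293320, p(143)=20390982757, p(144)=22540654445, p(145)=24908858009, p(146)=27517052599, p(147)=30388671978, p(148)=33549419497, p(149)=37027355200, p(150)=40853235313, p(151)=45060624582, p(152)=49686288421, p(153)=54770336324, p(154)=60356673280, p(155)=66493182097, p(156)=73232243759, p(157)=80630964769, p(158)=88751778802, p(159)=97662728555, p(160)=107438159466, p(161)=118159068427, p(162)=129913904637, p(163)=142798995930, p(164)=156919475295, p(165)=172389800255, p(166)=189334822579, p(167)=207890420102, p(168)=228204732751, p(169)=250438925115, p(170)=274768617130, p(171)=301384802048.
Final step: p(172) = p(171) + p(170) - p(167) - p(165) + p(160) + p(157) - p(150) - p(146) + p(137) + p(132) - p(121) - p(115) + p(102) + p(95) - p(80) - p(72) + p(55) + p(46) - p(27) - p(17)
= 301384802048 + 274768617130 - 207890420102 - 172389800255 + 107438159466 + 80630964769 - 40853235313 - 27517052599 + 11097645016 + 6620830889 - 2056148051 - 1064144451 + 241265379 + 104651419 - 15796476 - 5392783 + 451276 + 105558 - 3010 - 297
= 330495499613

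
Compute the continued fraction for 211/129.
[1; 1, 1, 1, 2, 1, 11]

Euclidean algorithm steps:
211 = 1 × 129 + 82
129 = 1 × 82 + 47
82 = 1 × 47 + 35
47 = 1 × 35 + 12
35 = 2 × 12 + 11
12 = 1 × 11 + 1
11 = 11 × 1 + 0
Continued fraction: [1; 1, 1, 1, 2, 1, 11]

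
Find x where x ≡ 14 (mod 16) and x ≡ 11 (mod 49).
158

Using Chinese Remainder Theorem:
M = 16 × 49 = 784
M1 = 49, M2 = 16
y1 = 49^(-1) mod 16 = 1
y2 = 16^(-1) mod 49 = 46
x = (14×49×1 + 11×16×46) mod 784 = 158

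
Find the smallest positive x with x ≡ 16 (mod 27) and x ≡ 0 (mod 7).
70

Using Chinese Remainder Theorem:
M = 27 × 7 = 189
M1 = 7, M2 = 27
y1 = 7^(-1) mod 27 = 4
y2 = 27^(-1) mod 7 = 6
x = (16×7×4 + 0×27×6) mod 189 = 70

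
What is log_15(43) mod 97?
92

Baby-step giant-step with step n = ⌈√97⌉ = 10.
Baby steps 15^j mod 97 (j:value) for j=0..9: 0:1, 1:15, 2:31, 3:77, 4:88, 5:59, 6:12, 7:83, 8:81, 9:51.
Giant-step multiplier: 15^(-10) ≡ 15^(96-10) = 15^86 ≡ 44 (mod 97).
Giant steps γ_i = 43·44^i mod 97: γ_0=43, γ_1=49, γ_2=22, γ_3=95, γ_4=9, γ_5=8, γ_6=61, γ_7=65, γ_8=47, γ_9=31 (in table at j=2).
x = i·n + j = 9·10 + 2 = 92.
Check: 15^92 ≡ 43 (mod 97).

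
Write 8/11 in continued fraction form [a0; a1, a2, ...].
[0; 1, 2, 1, 2]

Euclidean algorithm steps:
8 = 0 × 11 + 8
11 = 1 × 8 + 3
8 = 2 × 3 + 2
3 = 1 × 2 + 1
2 = 2 × 1 + 0
Continued fraction: [0; 1, 2, 1, 2]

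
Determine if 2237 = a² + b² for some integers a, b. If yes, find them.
11² + 46² (a=11, b=46)

Factorization: 2237 = 2237
By Fermat: n is sum of two squares iff every prime p ≡ 3 (mod 4) appears to even power.
All primes ≡ 3 (mod 4) appear to even power.
Search a = 0, 1, 2, … for 2237 - a² a perfect square: first hit at a = 11: 2237 - 121 = 2116 = 46².
2237 = 11² + 46² = 121 + 2116 ✓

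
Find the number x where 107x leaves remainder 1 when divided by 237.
206

gcd(107, 237) = 1, so the inverse exists.
Extended Euclidean algorithm on (237, 107):
237 = 2 × 107 + 23  ⟹  23 = (1)·237 + (-2)·107
107 = 4 × 23 + 15  ⟹  15 = (-4)·237 + (9)·107
23 = 1 × 15 + 8  ⟹  8 = (5)·237 + (-11)·107
15 = 1 × 8 + 7  ⟹  7 = (-9)·237 + (20)·107
8 = 1 × 7 + 1  ⟹  1 = (14)·237 + (-31)·107
So (-31)·107 ≡ 1 (mod 237), i.e. 107^(-1) ≡ -31 ≡ 206 (mod 237).
Check: 107 × 206 = 22042 ≡ 1 (mod 237)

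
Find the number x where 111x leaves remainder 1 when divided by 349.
327

gcd(111, 349) = 1, so the inverse exists.
Extended Euclidean algorithm on (349, 111):
349 = 3 × 111 + 16  ⟹  16 = (1)·349 + (-3)·111
111 = 6 × 16 + 15  ⟹  15 = (-6)·349 + (19)·111
16 = 1 × 15 + 1  ⟹  1 = (7)·349 + (-22)·111
So (-22)·111 ≡ 1 (mod 349), i.e. 111^(-1) ≡ -22 ≡ 327 (mod 349).
Check: 111 × 327 = 36297 ≡ 1 (mod 349)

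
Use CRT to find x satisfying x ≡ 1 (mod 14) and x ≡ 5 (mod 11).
71

Using Chinese Remainder Theorem:
M = 14 × 11 = 154
M1 = 11, M2 = 14
y1 = 11^(-1) mod 14 = 9
y2 = 14^(-1) mod 11 = 4
x = (1×11×9 + 5×14×4) mod 154 = 71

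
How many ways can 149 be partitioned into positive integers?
37027355200

p(n) counts ways to write n as a sum of positive integers (order ignored).
Euler's pentagonal recurrence: p(k) = p(k-1) + p(k-2) - p(k-5) - p(k-7) + p(k-12) + p(k-15) - ... (offsets j(3j∓1)/2, signs ++--, p(0)=1, p(<0)=0).
DP table for k = 0..148: p(0)=1, p(1)=1, p(2)=2, p(3)=3, p(4)=5, p(5)=7, p(6)=11, p(7)=15, p(8)=22, p(9)=30, p(10)=42, p(11)=56, p(12)=77, p(13)=101, p(14)=135, p(15)=176, p(16)=231, p(17)=297, p(18)=385, p(19)=490, p(20)=627, p(21)=792, p(22)=1002, p(23)=1255, p(24)=1575, p(25)=1958, p(26)=2436, p(27)=3010, p(28)=3718, p(29)=4565, p(30)=5604, p(31)=6842, p(32)=8349, p(33)=10143, p(34)=12310, p(35)=14883, p(36)=17977, p(37)=21637, p(38)=26015, p(39)=31185, p(40)=37338, p(41)=44583, p(42)=53174, p(43)=63261, p(44)=75175, p(45)=89134, p(46)=105558, p(47)=124754, p(48)=147273, p(49)=173525, p(50)=204226, p(51)=239943, p(52)=281589, p(53)=329931, p(54)=386155, p(55)=451276, p(56)=526823, p(57)=614154, p(58)=715220, p(59)=831820, p(60)=966467, p(61)=1121505, p(62)=1300156, p(63)=1505499, p(64)=1741630, p(65)=2012558, p(66)=2323520, p(67)=2679689, p(68)=3087735, p(69)=3554345, p(70)=4087968, p(71)=4697205, p(72)=5392783, p(73)=6185689, p(74)=7089500, p(75)=8118264, p(76)=9289091, p(77)=10619863, p(78)=12132164, p(79)=13848650, p(80)=15796476, p(81)=18004327, p(82)=20506255, p(83)=23338469, p(84)=26543660, p(85)=30167357, p(86)=34262962, p(87)=38887673, p(88)=44108109, p(89)=49995925, p(90)=56634173, p(91)=64112359, p(92)=72533807, p(93)=82010177, p(94)=92669720, p(95)=104651419, p(96)=118114304, p(97)=133230930, p(98)=150198136, p(99)=169229875, p(100)=190569292, p(101)=214481126, p(102)=241265379, p(103)=271248950, p(104)=304801365, p(105)=342325709, p(106)=384276336, p(107)=431149389, p(108)=483502844, p(109)=541946240, p(110)=607163746, p(111)=679903203, p(112)=761002156, p(113)=851376628, p(114)=952050665, p(115)=1064144451, p(116)=1188908248, p(117)=1327710076, p(118)=1482074143, p(119)=1653668665, p(120)=1844349560, p(121)=2056148051, p(122)=2291320912, p(123)=2552338241, p(124)=2841940500, p(125)=3163127352, p(126)=3519222692, p(127)=3913864295, p(128)=4351078600, p(129)=4835271870, p(130)=5371315400, p(131)=5964539504, p(132)=6620830889, p(133)=7346629512, p(134)=8149040695, p(135)=9035836076, p(136)=10015581680, p(137)=11097645016, p(138)=12292341831, p(139)=13610949895, p(140)=15065878135, p(141)=16670689208, p(142)=18440293320, p(143)=20390982757, p(144)=22540654445, p(145)=24908858009, p(146)=27517052599, p(147)=30388671978, p(148)=33549419497.
Final step: p(149) = p(148) + p(147) - p(144) - p(142) + p(137) + p(134) - p(127) - p(123) + p(114) + p(109) - p(98) - p(92) + p(79) + p(72) - p(57) - p(49) + p(32) + p(23) - p(4)
= 33549419497 + 30388671978 - 22540654445 - 18440293320 + 11097645016 + 8149040695 - 3913864295 - 2552338241 + 952050665 + 541946240 - 150198136 - 72533807 + 13848650 + 5392783 - 614154 - 173525 + 8349 + 1255 - 5
= 37027355200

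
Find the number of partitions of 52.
281589

p(n) counts ways to write n as a sum of positive integers (order ignored).
Euler's pentagonal recurrence: p(k) = p(k-1) + p(k-2) - p(k-5) - p(k-7) + p(k-12) + p(k-15) - ... (offsets j(3j∓1)/2, signs ++--, p(0)=1, p(<0)=0).
DP table for k = 0..51: p(0)=1, p(1)=1, p(2)=2, p(3)=3, p(4)=5, p(5)=7, p(6)=11, p(7)=15, p(8)=22, p(9)=30, p(10)=42, p(11)=56, p(12)=77, p(13)=101, p(14)=135, p(15)=176, p(16)=231, p(17)=297, p(18)=385, p(19)=490, p(20)=627, p(21)=792, p(22)=1002, p(23)=1255, p(24)=1575, p(25)=1958, p(26)=2436, p(27)=3010, p(28)=3718, p(29)=4565, p(30)=5604, p(31)=6842, p(32)=8349, p(33)=10143, p(34)=12310, p(35)=14883, p(36)=17977, p(37)=21637, p(38)=26015, p(39)=31185, p(40)=37338, p(41)=44583, p(42)=53174, p(43)=63261, p(44)=75175, p(45)=89134, p(46)=105558, p(47)=124754, p(48)=147273, p(49)=173525, p(50)=204226, p(51)=239943.
Final step: p(52) = p(51) + p(50) - p(47) - p(45) + p(40) + p(37) - p(30) - p(26) + p(17) + p(12) - p(1)
= 239943 + 204226 - 124754 - 89134 + 37338 + 21637 - 5604 - 2436 + 297 + 77 - 1
= 281589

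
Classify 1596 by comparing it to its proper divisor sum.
abundant

Proper divisors of 1596: sum = 1 + 2 + 3 + 4 + 6 + 7 + 12 + 14 + ... + 266 + 399 + 532 + 798 (23 divisors) = 2884
Since 2884 > 1596, 1596 is abundant.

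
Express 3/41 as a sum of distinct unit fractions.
1/14 + 1/574

Greedy algorithm:
3/41: ceiling(41/3) = 14, use 1/14
1/574: ceiling(574/1) = 574, use 1/574
Result: 3/41 = 1/14 + 1/574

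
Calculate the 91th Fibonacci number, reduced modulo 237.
233

Matrix identity: Q^n = [[F_(n+1), F_n], [F_n, F_(n-1)]] with Q = [[1,1],[1,0]].
n = 91 = 1011011₂. Square-and-multiply, entries mod 237:
Q^1 = [[1,1],[1,0]]
Q^2 = (Q^1)² = [[2,1],[1,1]]
Q^5 = (Q^2)²·Q = [[8,5],[5,3]]
Q^11 = (Q^5)²·Q = [[144,89],[89,55]]
Q^22 = (Q^11)² = [[217,173],[173,44]]
Q^45 = (Q^22)²·Q = [[116,230],[230,123]]
Q^91 = (Q^45)²·Q = [[219,233],[233,223]]
F_91 mod 237 = Q^91[0][1] = 233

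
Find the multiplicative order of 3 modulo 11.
5

11 is prime, so ord(3) divides φ(11) = 10.
Divisors of 10: 1, 2, 5, 10.
Repeated squaring: 3^1 ≡ 3, 3^2 ≡ 9, 3^4 ≡ 4, 3^8 ≡ 5 (mod 11).
Test 3^d mod 11 for each divisor d in increasing order:
3^1 ≡ 3
3^2 ≡ 9
3^5 = 3^4·3^1 ≡ 1  ← first divisor giving 1
The order is 5.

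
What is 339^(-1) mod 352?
27

gcd(339, 352) = 1, so the inverse exists.
Extended Euclidean algorithm on (352, 339):
352 = 1 × 339 + 13  ⟹  13 = (1)·352 + (-1)·339
339 = 26 × 13 + 1  ⟹  1 = (-26)·352 + (27)·339
So (27)·339 ≡ 1 (mod 352), i.e. 339^(-1) ≡ 27 (mod 352).
Check: 339 × 27 = 9153 ≡ 1 (mod 352)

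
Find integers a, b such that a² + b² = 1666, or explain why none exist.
21² + 35² (a=21, b=35)

Factorization: 1666 = 2 × 7^2 × 17
By Fermat: n is sum of two squares iff every prime p ≡ 3 (mod 4) appears to even power.
All primes ≡ 3 (mod 4) appear to even power.
Search a = 0, 1, 2, … for 1666 - a² a perfect square: first hit at a = 21: 1666 - 441 = 1225 = 35².
1666 = 21² + 35² = 441 + 1225 ✓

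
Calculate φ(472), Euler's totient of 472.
232

472 = 2^3 × 59
φ(n) = n × ∏(1 - 1/p) for each prime p dividing n
φ(472) = 472 × (1 - 1/2) × (1 - 1/59) = 232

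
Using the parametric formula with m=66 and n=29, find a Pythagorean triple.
(3515, 3828, 5197)

Euclid's formula: a = m² - n², b = 2mn, c = m² + n²
m = 66, n = 29
a = 66² - 29² = 4356 - 841 = 3515
b = 2 × 66 × 29 = 3828
c = 66² + 29² = 4356 + 841 = 5197
Verification: 3515² + 3828² = 12355225 + 14653584 = 27008809 = 5197² ✓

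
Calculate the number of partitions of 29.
4565

p(n) counts ways to write n as a sum of positive integers (order ignored).
Euler's pentagonal recurrence: p(k) = p(k-1) + p(k-2) - p(k-5) - p(k-7) + p(k-12) + p(k-15) - ... (offsets j(3j∓1)/2, signs ++--, p(0)=1, p(<0)=0).
DP table for k = 0..28: p(0)=1, p(1)=1, p(2)=2, p(3)=3, p(4)=5, p(5)=7, p(6)=11, p(7)=15, p(8)=22, p(9)=30, p(10)=42, p(11)=56, p(12)=77, p(13)=101, p(14)=135, p(15)=176, p(16)=231, p(17)=297, p(18)=385, p(19)=490, p(20)=627, p(21)=792, p(22)=1002, p(23)=1255, p(24)=1575, p(25)=1958, p(26)=2436, p(27)=3010, p(28)=3718.
Final step: p(29) = p(28) + p(27) - p(24) - p(22) + p(17) + p(14) - p(7) - p(3)
= 3718 + 3010 - 1575 - 1002 + 297 + 135 - 15 - 3
= 4565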